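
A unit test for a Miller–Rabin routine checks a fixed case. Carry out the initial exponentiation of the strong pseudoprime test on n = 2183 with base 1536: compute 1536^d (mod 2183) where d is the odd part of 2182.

n − 1 = 2182 = 2^1 · 1091, so s = 1 and d = 1091.
Repeated squaring mod 2183: 1536^1 ≡ 1536, 1536^2 ≡ 1656, 1536^4 ≡ 488, 1536^8 ≡ 197, 1536^16 ≡ 1698, 1536^32 ≡ 1644, 1536^64 ≡ 182, 1536^128 ≡ 379, 1536^256 ≡ 1746, 1536^512 ≡ 1048, 1536^1024 ≡ 255.
1091 = 1024 + 64 + 2 + 1, so 1536^1091 ≡ 255·182·1656·1536 ≡ 760 (mod 2183).

760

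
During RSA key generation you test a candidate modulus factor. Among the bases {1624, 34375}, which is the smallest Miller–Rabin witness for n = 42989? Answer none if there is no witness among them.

none

n − 1 = 42988 = 2^2 · 10747, so s = 2 and d = 10747.
Base 1624: x_0 = 1624^10747 mod 42989 = 1. x_0 = 1, so 1624 is not a witness.
Base 34375: x_0 = 34375^10747 mod 42989 = 42988. x_0 = 42988 ≡ −1, so 34375 is not a witness.
No listed base is a witness for 42989.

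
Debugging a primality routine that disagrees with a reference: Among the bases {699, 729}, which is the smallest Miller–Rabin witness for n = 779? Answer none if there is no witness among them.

699

n − 1 = 778 = 2^1 · 389, so s = 1 and d = 389.
Base 699: x_0 = 699^389 mod 779 = 307. x_0 ∉ {1, 778} and s = 1, so 699 is a Miller–Rabin witness and 779 is composite.
Base 729: x_0 = 729^389 mod 779 = 524. x_0 ∉ {1, 778} and s = 1, so 729 is a Miller–Rabin witness and 779 is composite.
The smallest witness among the given bases is 699.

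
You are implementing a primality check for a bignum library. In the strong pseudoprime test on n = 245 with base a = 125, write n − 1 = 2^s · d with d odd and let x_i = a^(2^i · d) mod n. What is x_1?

n − 1 = 244 = 2^2 · 61, so s = 2 and d = 61.
Repeated squaring mod 245: 125^1 ≡ 125, 125^2 ≡ 190, 125^4 ≡ 85, 125^8 ≡ 120, 125^16 ≡ 190, 125^32 ≡ 85.
61 = 32 + 16 + 8 + 4 + 1, so 125^61 ≡ 85·190·120·85·125 ≡ 90 (mod 245).
x_0 = 90.
x_1 = 90^2 mod 245 = 15.

15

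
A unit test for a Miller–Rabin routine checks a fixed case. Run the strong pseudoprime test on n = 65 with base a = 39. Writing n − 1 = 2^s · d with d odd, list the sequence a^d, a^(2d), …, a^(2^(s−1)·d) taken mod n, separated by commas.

n − 1 = 64 = 2^6 · 1, so s = 6 and d = 1.
x_0 = 39^1 mod 65 = 39.
x_1 = 39^2 mod 65 = 26.
x_2 = 26^2 mod 65 = 26.
x_3 = 26^2 mod 65 = 26.
x_4 = 26^2 mod 65 = 26.
x_5 = 26^2 mod 65 = 26.

39, 26, 26, 26, 26, 26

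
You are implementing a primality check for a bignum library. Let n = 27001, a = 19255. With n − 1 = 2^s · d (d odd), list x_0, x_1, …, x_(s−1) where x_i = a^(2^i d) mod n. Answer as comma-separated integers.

n − 1 = 27000 = 2^3 · 3375, so s = 3 and d = 3375.
x_0 = 19255^3375 mod 27001 = 1737.
x_1 = 1737^2 mod 27001 = 20058.
x_2 = 20058^2 mod 27001 = 8464.

1737, 20058, 8464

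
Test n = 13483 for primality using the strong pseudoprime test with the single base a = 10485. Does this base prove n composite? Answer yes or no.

n − 1 = 13482 = 2^1 · 6741, so s = 1 and d = 6741.
x_0 = 10485^6741 mod 13483 = 1682.
x_0 ∉ {1, 13482} and s = 1, so 10485 is a Miller–Rabin witness and 13483 is composite.

yes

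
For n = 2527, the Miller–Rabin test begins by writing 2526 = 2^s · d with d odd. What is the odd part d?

Halving: 2526 → 1263; 1263 is odd.
So 2526 = 2^1 · 1263.

1263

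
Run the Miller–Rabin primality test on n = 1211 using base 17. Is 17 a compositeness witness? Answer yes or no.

yes

n − 1 = 1210 = 2^1 · 605, so s = 1 and d = 605.
By repeated squaring, 17^605 ≡ 796 (mod 1211).
x_0 = 17^605 mod 1211 = 796.
x_0 ∉ {1, 1210} and s = 1, so 17 is a Miller–Rabin witness and 1211 is composite.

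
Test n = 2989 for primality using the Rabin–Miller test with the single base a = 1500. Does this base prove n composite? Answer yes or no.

n − 1 = 2988 = 2^2 · 747, so s = 2 and d = 747.
x_0 = 1500^747 mod 2989 = 393.
x_0 is neither 1 nor 2988, so continue squaring.
x_1 = 393^2 mod 2989 = 2010.
Reached i = s−1 = 1 without hitting −1: 1500 is a Miller–Rabin witness and 2989 is composite.

yes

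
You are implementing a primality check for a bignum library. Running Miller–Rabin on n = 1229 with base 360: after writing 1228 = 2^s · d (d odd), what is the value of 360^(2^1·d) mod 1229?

n − 1 = 1228 = 2^2 · 307, so s = 2 and d = 307.
x_0 = 360^307 mod 1229 = 597.
x_1 = 597^2 mod 1229 = 1228.

1228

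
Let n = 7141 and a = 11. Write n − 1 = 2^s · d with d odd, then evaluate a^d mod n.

n − 1 = 7140 = 2^2 · 1785, so s = 2 and d = 1785.
Repeated squaring mod 7141: 11^1 ≡ 11, 11^2 ≡ 121, 11^4 ≡ 359, 11^8 ≡ 343, 11^16 ≡ 3393, 11^32 ≡ 1157, 11^64 ≡ 3282, 11^128 ≡ 2896, 11^256 ≡ 3282, 11^512 ≡ 2896, 11^1024 ≡ 3282.
1785 = 1024 + 512 + 128 + 64 + 32 + 16 + 8 + 1, so 11^1785 ≡ 3282·2896·2896·3282·1157·3393·343·11 ≡ 480 (mod 7141).

480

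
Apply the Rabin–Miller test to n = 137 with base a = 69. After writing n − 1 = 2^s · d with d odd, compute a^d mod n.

n − 1 = 136 = 2^3 · 17, so s = 3 and d = 17.
Repeated squaring mod 137: 69^1 ≡ 69, 69^2 ≡ 103, 69^4 ≡ 60, 69^8 ≡ 38, 69^16 ≡ 74.
17 = 16 + 1, so 69^17 ≡ 74·69 ≡ 37 (mod 137).

37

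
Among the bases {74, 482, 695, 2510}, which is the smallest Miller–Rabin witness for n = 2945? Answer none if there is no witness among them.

n − 1 = 2944 = 2^7 · 23, so s = 7 and d = 23.
Base 74: x_0 = 74^23 mod 2945 = 1944. x_0 is neither 1 nor 2944, so continue squaring. x_1 = 1944^2 mod 2945 = 701. x_2 = 701^2 mod 2945 = 2531. x_3 = 2531^2 mod 2945 = 586. x_4 = 586^2 mod 2945 = 1776. x_5 = 1776^2 mod 2945 = 81. x_6 = 81^2 mod 2945 = 671. Reached i = s−1 = 6 without hitting −1: 74 is a Miller–Rabin witness and 2945 is composite.
Base 482: x_0 = 482^23 mod 2945 = 1873. x_0 is neither 1 nor 2944, so continue squaring. x_1 = 1873^2 mod 2945 = 634. x_2 = 634^2 mod 2945 = 1436. x_3 = 1436^2 mod 2945 = 596. x_4 = 596^2 mod 2945 = 1816. x_5 = 1816^2 mod 2945 = 2401. x_6 = 2401^2 mod 2945 = 1436. Reached i = s−1 = 6 without hitting −1: 482 is a Miller–Rabin witness and 2945 is composite.
Base 695: x_0 = 695^23 mod 2945 = 520. x_0 is neither 1 nor 2944, so continue squaring. x_1 = 520^2 mod 2945 = 2405. x_2 = 2405^2 mod 2945 = 45. x_3 = 45^2 mod 2945 = 2025. x_4 = 2025^2 mod 2945 = 1185. x_5 = 1185^2 mod 2945 = 2405. x_6 = 2405^2 mod 2945 = 45. Reached i = s−1 = 6 without hitting −1: 695 is a Miller–Rabin witness and 2945 is composite.
Base 2510: x_0 = 2510^23 mod 2945 = 1115. x_0 is neither 1 nor 2944, so continue squaring. x_1 = 1115^2 mod 2945 = 435. x_2 = 435^2 mod 2945 = 745. x_3 = 745^2 mod 2945 = 1365. x_4 = 1365^2 mod 2945 = 1985. x_5 = 1985^2 mod 2945 = 2760. x_6 = 2760^2 mod 2945 = 1830. Reached i = s−1 = 6 without hitting −1: 2510 is a Miller–Rabin witness and 2945 is composite.
The smallest witness among the given bases is 74.

74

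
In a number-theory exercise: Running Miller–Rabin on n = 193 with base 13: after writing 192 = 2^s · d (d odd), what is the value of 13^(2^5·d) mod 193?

n − 1 = 192 = 2^6 · 3, so s = 6 and d = 3.
x_0 = 13^3 mod 193 = 74.
x_1 = 74^2 mod 193 = 72.
x_2 = 72^2 mod 193 = 166.
x_3 = 166^2 mod 193 = 150.
x_4 = 150^2 mod 193 = 112.
x_5 = 112^2 mod 193 = 192.

192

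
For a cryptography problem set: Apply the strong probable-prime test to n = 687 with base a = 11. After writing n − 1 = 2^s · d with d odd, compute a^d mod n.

n − 1 = 686 = 2^1 · 343, so s = 1 and d = 343.
11^343 mod 687 = 11.

11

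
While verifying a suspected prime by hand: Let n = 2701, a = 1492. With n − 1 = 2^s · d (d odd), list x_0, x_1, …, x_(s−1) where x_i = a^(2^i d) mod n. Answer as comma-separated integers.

1, 1

n − 1 = 2700 = 2^2 · 675, so s = 2 and d = 675.
x_0 = 1492^675 mod 2701 = 1.
x_1 = 1^2 mod 2701 = 1.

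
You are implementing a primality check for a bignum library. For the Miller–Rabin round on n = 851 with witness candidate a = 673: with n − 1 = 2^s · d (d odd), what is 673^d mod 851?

49

n − 1 = 850 = 2^1 · 425, so s = 1 and d = 425.
673^425 mod 851 = 49.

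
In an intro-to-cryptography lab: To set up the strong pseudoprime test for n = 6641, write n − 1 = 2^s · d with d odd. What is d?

Halving: 6640 → 3320 → 1660 → 830 → 415; 415 is odd.
So 6640 = 2^4 · 415.

415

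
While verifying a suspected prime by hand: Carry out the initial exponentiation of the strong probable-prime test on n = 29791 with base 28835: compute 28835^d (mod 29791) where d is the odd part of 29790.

21763

n − 1 = 29790 = 2^1 · 14895, so s = 1 and d = 14895.
28835^14895 mod 29791 = 21763.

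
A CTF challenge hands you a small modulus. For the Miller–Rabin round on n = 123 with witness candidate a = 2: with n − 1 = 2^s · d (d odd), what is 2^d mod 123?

2

n − 1 = 122 = 2^1 · 61, so s = 1 and d = 61.
2^61 mod 123 = 2.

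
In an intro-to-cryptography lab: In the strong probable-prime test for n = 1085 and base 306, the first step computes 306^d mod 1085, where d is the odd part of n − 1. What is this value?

n − 1 = 1084 = 2^2 · 271, so s = 2 and d = 271.
306^271 mod 1085 = 306.

306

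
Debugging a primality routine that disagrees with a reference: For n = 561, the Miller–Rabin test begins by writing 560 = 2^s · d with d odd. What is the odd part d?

35

Halving: 560 → 280 → 140 → 70 → 35; 35 is odd.
So 560 = 2^4 · 35.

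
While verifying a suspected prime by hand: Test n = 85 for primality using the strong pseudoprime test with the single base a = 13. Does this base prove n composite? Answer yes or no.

n − 1 = 84 = 2^2 · 21, so s = 2 and d = 21.
x_0 = 13^21 mod 85 = 13.
x_0 is neither 1 nor 84, so continue squaring.
x_1 = 13^2 mod 85 = 84.
x_1 ≡ −1, so 13 is not a witness.

no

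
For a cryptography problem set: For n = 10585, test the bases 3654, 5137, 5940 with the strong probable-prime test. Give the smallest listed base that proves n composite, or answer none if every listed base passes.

3654

n − 1 = 10584 = 2^3 · 1323, so s = 3 and d = 1323.
Base 3654: x_0 = 3654^1323 mod 10585 = 4089. x_0 is neither 1 nor 10584, so continue squaring. x_1 = 4089^2 mod 10585 = 6206. x_2 = 6206^2 mod 10585 = 6206. Reached i = s−1 = 2 without hitting −1: 3654 is a Miller–Rabin witness and 10585 is composite.
Base 5137: x_0 = 5137^1323 mod 10585 = 8003. x_0 is neither 1 nor 10584, so continue squaring. x_1 = 8003^2 mod 10585 = 8759. x_2 = 8759^2 mod 10585 = 1. x_2 = 1 but x_1 ≠ ±1, a nontrivial square root of 1 — 5137 is a witness and 10585 is composite.
Base 5940: x_0 = 5940^1323 mod 10585 = 8295. x_0 is neither 1 nor 10584, so continue squaring. x_1 = 8295^2 mod 10585 = 4525. x_2 = 4525^2 mod 10585 = 4235. Reached i = s−1 = 2 without hitting −1: 5940 is a Miller–Rabin witness and 10585 is composite.
The smallest witness among the given bases is 3654.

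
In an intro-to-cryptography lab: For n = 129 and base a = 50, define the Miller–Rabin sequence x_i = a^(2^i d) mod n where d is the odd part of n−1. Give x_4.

n − 1 = 128 = 2^7 · 1, so s = 7 and d = 1.
x_0 = 50^1 mod 129 = 50.
x_1 = 50^2 mod 129 = 49.
x_2 = 49^2 mod 129 = 79.
x_3 = 79^2 mod 129 = 49.
x_4 = 49^2 mod 129 = 79.

79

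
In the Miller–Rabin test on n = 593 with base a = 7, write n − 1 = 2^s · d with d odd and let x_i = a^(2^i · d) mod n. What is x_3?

592

n − 1 = 592 = 2^4 · 37, so s = 4 and d = 37.
x_0 = 7^37 mod 593 = 499.
x_1 = 499^2 mod 593 = 534.
x_2 = 534^2 mod 593 = 516.
x_3 = 516^2 mod 593 = 592.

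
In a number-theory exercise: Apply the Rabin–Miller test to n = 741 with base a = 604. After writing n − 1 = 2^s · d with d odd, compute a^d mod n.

n − 1 = 740 = 2^2 · 185, so s = 2 and d = 185.
604^185 mod 741 = 496.

496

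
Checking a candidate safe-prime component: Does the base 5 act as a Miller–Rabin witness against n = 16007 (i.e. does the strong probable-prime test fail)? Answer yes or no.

n − 1 = 16006 = 2^1 · 8003, so s = 1 and d = 8003.
Repeated squaring mod 16007: 5^1 ≡ 5, 5^2 ≡ 25, 5^4 ≡ 625, 5^8 ≡ 6457, 5^16 ≡ 10621, 5^32 ≡ 4312, 5^64 ≡ 9217, 5^128 ≡ 3940, 5^256 ≡ 12817, 5^512 ≡ 11655, 5^1024 ≡ 3623, 5^2048 ≡ 389, 5^4096 ≡ 7258.
8003 = 4096 + 2048 + 1024 + 512 + 256 + 64 + 2 + 1, so 5^8003 ≡ 7258·389·3623·11655·12817·9217·25·5 ≡ 16006 (mod 16007).
x_0 = 5^8003 mod 16007 = 16006.
x_0 = 16006 ≡ −1, so 5 is not a witness.

no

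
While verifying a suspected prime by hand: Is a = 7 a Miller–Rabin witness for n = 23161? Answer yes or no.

yes

n − 1 = 23160 = 2^3 · 2895, so s = 3 and d = 2895.
By repeated squaring, 7^2895 ≡ 6138 (mod 23161).
x_0 = 7^2895 mod 23161 = 6138.
x_0 is neither 1 nor 23160, so continue squaring.
x_1 = 6138^2 mod 23161 = 15258.
x_2 = 15258^2 mod 23161 = 15353.
Reached i = s−1 = 2 without hitting −1: 7 is a Miller–Rabin witness and 23161 is composite.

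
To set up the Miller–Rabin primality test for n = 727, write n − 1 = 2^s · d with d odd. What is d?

Halving: 726 → 363; 363 is odd.
So 726 = 2^1 · 363.

363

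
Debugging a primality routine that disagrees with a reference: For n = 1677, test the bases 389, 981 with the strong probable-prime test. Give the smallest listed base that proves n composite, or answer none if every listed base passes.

n − 1 = 1676 = 2^2 · 419, so s = 2 and d = 419.
Base 389: x_0 = 389^419 mod 1677 = 194. x_0 is neither 1 nor 1676, so continue squaring. x_1 = 194^2 mod 1677 = 742. Reached i = s−1 = 1 without hitting −1: 389 is a Miller–Rabin witness and 1677 is composite.
Base 981: x_0 = 981^419 mod 1677 = 102. x_0 is neither 1 nor 1676, so continue squaring. x_1 = 102^2 mod 1677 = 342. Reached i = s−1 = 1 without hitting −1: 981 is a Miller–Rabin witness and 1677 is composite.
The smallest witness among the given bases is 389.

389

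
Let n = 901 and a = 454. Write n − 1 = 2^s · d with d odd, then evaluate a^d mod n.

n − 1 = 900 = 2^2 · 225, so s = 2 and d = 225.
Repeated squaring mod 901: 454^1 ≡ 454, 454^2 ≡ 688, 454^4 ≡ 319, 454^8 ≡ 849, 454^16 ≡ 1, 454^32 ≡ 1, 454^64 ≡ 1, 454^128 ≡ 1.
225 = 128 + 64 + 32 + 1, so 454^225 ≡ 1·1·1·454 ≡ 454 (mod 901).

454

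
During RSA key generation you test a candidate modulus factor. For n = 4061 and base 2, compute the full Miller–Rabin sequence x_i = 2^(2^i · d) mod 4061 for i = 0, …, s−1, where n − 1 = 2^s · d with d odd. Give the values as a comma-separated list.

n − 1 = 4060 = 2^2 · 1015, so s = 2 and d = 1015.
x_0 = 2^1015 mod 4061 = 2667.
x_1 = 2667^2 mod 4061 = 2078.

2667, 2078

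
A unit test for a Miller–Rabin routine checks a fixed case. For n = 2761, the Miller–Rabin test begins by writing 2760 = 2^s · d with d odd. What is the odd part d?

345

Halving: 2760 → 1380 → 690 → 345; 345 is odd.
So 2760 = 2^3 · 345.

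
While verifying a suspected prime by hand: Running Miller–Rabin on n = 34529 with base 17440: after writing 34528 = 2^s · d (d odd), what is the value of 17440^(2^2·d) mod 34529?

n − 1 = 34528 = 2^5 · 1079, so s = 5 and d = 1079.
x_0 = 17440^1079 mod 34529 = 15090.
x_1 = 15090^2 mod 34529 = 23874.
x_2 = 23874^2 mod 34529 = 32202.

32202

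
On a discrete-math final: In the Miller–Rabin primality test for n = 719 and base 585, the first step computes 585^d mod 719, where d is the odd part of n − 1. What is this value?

n − 1 = 718 = 2^1 · 359, so s = 1 and d = 359.
585^359 mod 719 = 1.

1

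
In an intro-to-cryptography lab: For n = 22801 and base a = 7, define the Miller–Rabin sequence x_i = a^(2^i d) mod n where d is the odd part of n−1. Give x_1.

15252

n − 1 = 22800 = 2^4 · 1425, so s = 4 and d = 1425.
By repeated squaring, 7^1425 ≡ 3774 (mod 22801).
x_0 = 3774.
x_1 = 3774^2 mod 22801 = 15252.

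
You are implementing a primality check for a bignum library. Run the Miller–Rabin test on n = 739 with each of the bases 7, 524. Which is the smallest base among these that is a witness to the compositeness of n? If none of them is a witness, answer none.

none

n − 1 = 738 = 2^1 · 369, so s = 1 and d = 369.
Base 7: x_0 = 7^369 mod 739 = 738. x_0 = 738 ≡ −1, so 7 is not a witness.
Base 524: x_0 = 524^369 mod 739 = 738. x_0 = 738 ≡ −1, so 524 is not a witness.
No listed base is a witness for 739.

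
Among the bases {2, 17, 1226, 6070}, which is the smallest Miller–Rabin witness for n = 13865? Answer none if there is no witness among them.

n − 1 = 13864 = 2^3 · 1733, so s = 3 and d = 1733.
Base 2: x_0 = 2^1733 mod 13865 = 9092. x_0 is neither 1 nor 13864, so continue squaring. x_1 = 9092^2 mod 13865 = 1334. x_2 = 1334^2 mod 13865 = 4836. Reached i = s−1 = 2 without hitting −1: 2 is a Miller–Rabin witness and 13865 is composite.
Base 17: x_0 = 17^1733 mod 13865 = 12647. x_0 is neither 1 nor 13864, so continue squaring. x_1 = 12647^2 mod 13865 = 13834. x_2 = 13834^2 mod 13865 = 961. Reached i = s−1 = 2 without hitting −1: 17 is a Miller–Rabin witness and 13865 is composite.
Base 1226: x_0 = 1226^1733 mod 13865 = 3261. x_0 is neither 1 nor 13864, so continue squaring. x_1 = 3261^2 mod 13865 = 13531. x_2 = 13531^2 mod 13865 = 636. Reached i = s−1 = 2 without hitting −1: 1226 is a Miller–Rabin witness and 13865 is composite.
Base 6070: x_0 = 6070^1733 mod 13865 = 8805. x_0 is neither 1 nor 13864, so continue squaring. x_1 = 8805^2 mod 13865 = 8810. x_2 = 8810^2 mod 13865 = 13695. Reached i = s−1 = 2 without hitting −1: 6070 is a Miller–Rabin witness and 13865 is composite.
The smallest witness among the given bases is 2.

2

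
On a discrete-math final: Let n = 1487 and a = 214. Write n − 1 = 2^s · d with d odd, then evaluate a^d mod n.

n − 1 = 1486 = 2^1 · 743, so s = 1 and d = 743.
Repeated squaring mod 1487: 214^1 ≡ 214, 214^2 ≡ 1186, 214^4 ≡ 1381, 214^8 ≡ 827, 214^16 ≡ 1396, 214^32 ≡ 846, 214^64 ≡ 469, 214^128 ≡ 1372, 214^256 ≡ 1329, 214^512 ≡ 1172.
743 = 512 + 128 + 64 + 32 + 4 + 2 + 1, so 214^743 ≡ 1172·1372·469·846·1381·1186·214 ≡ 1 (mod 1487).

1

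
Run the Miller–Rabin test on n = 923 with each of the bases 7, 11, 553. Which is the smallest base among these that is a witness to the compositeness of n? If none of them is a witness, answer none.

n − 1 = 922 = 2^1 · 461, so s = 1 and d = 461.
Base 7: x_0 = 7^461 mod 923 = 921. x_0 ∉ {1, 922} and s = 1, so 7 is a Miller–Rabin witness and 923 is composite.
Base 11: x_0 = 11^461 mod 923 = 670. x_0 ∉ {1, 922} and s = 1, so 11 is a Miller–Rabin witness and 923 is composite.
Base 553: x_0 = 553^461 mod 923 = 544. x_0 ∉ {1, 922} and s = 1, so 553 is a Miller–Rabin witness and 923 is composite.
The smallest witness among the given bases is 7.

7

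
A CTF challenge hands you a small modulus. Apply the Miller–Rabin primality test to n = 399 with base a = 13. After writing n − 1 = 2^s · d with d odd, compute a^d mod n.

13

n − 1 = 398 = 2^1 · 199, so s = 1 and d = 199.
Repeated squaring mod 399: 13^1 ≡ 13, 13^2 ≡ 169, 13^4 ≡ 232, 13^8 ≡ 358, 13^16 ≡ 85, 13^32 ≡ 43, 13^64 ≡ 253, 13^128 ≡ 169.
199 = 128 + 64 + 4 + 2 + 1, so 13^199 ≡ 169·253·232·169·13 ≡ 13 (mod 399).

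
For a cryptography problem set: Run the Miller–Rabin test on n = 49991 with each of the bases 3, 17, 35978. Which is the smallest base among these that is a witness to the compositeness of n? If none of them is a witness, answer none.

none

n − 1 = 49990 = 2^1 · 24995, so s = 1 and d = 24995.
Base 3: x_0 = 3^24995 mod 49991 = 1. x_0 = 1, so 3 is not a witness.
Base 17: x_0 = 17^24995 mod 49991 = 49990. x_0 = 49990 ≡ −1, so 17 is not a witness.
Base 35978: x_0 = 35978^24995 mod 49991 = 49990. x_0 = 49990 ≡ −1, so 35978 is not a witness.
No listed base is a witness for 49991.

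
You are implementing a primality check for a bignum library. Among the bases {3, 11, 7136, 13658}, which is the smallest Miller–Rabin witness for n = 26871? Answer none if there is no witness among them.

n − 1 = 26870 = 2^1 · 13435, so s = 1 and d = 13435.
Base 3: x_0 = 3^13435 mod 26871 = 10104. x_0 ∉ {1, 26870} and s = 1, so 3 is a Miller–Rabin witness and 26871 is composite.
Base 11: x_0 = 11^13435 mod 26871 = 15758. x_0 ∉ {1, 26870} and s = 1, so 11 is a Miller–Rabin witness and 26871 is composite.
Base 7136: x_0 = 7136^13435 mod 26871 = 20513. x_0 ∉ {1, 26870} and s = 1, so 7136 is a Miller–Rabin witness and 26871 is composite.
Base 13658: x_0 = 13658^13435 mod 26871 = 5075. x_0 ∉ {1, 26870} and s = 1, so 13658 is a Miller–Rabin witness and 26871 is composite.
The smallest witness among the given bases is 3.

3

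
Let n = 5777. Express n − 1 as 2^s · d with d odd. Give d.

361

Halving: 5776 → 2888 → 1444 → 722 → 361; 361 is odd.
So 5776 = 2^4 · 361.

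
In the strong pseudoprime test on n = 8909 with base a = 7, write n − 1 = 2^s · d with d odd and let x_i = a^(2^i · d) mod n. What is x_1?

n − 1 = 8908 = 2^2 · 2227, so s = 2 and d = 2227.
x_0 = 7^2227 mod 8909 = 8398.
x_1 = 8398^2 mod 8909 = 2760.

2760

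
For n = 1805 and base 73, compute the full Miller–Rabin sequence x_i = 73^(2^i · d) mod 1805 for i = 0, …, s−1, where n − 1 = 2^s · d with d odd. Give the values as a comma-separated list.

n − 1 = 1804 = 2^2 · 451, so s = 2 and d = 451.
x_0 = 73^451 mod 1805 = 1042.
x_1 = 1042^2 mod 1805 = 959.

1042, 959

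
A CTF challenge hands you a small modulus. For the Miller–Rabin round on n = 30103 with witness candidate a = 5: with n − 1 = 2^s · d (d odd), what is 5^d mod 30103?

30102

n − 1 = 30102 = 2^1 · 15051, so s = 1 and d = 15051.
5^15051 mod 30103 = 30102.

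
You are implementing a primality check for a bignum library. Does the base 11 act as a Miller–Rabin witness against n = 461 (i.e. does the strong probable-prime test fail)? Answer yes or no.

no

n − 1 = 460 = 2^2 · 115, so s = 2 and d = 115.
Repeated squaring mod 461: 11^1 ≡ 11, 11^2 ≡ 121, 11^4 ≡ 350, 11^8 ≡ 335, 11^16 ≡ 202, 11^32 ≡ 236, 11^64 ≡ 376.
115 = 64 + 32 + 16 + 2 + 1, so 11^115 ≡ 376·236·202·121·11 ≡ 48 (mod 461).
x_0 = 11^115 mod 461 = 48.
x_0 is neither 1 nor 460, so continue squaring.
x_1 = 48^2 mod 461 = 460.
x_1 ≡ −1, so 11 is not a witness.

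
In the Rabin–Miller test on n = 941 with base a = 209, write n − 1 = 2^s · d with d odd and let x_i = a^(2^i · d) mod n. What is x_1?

1

n − 1 = 940 = 2^2 · 235, so s = 2 and d = 235.
x_0 = 209^235 mod 941 = 1.
x_1 = 1^2 mod 941 = 1.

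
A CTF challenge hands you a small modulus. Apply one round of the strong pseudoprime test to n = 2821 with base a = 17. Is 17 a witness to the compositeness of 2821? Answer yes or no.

no

n − 1 = 2820 = 2^2 · 705, so s = 2 and d = 705.
x_0 = 17^705 mod 2821 = 2820.
x_0 = 2820 ≡ −1, so 17 is not a witness.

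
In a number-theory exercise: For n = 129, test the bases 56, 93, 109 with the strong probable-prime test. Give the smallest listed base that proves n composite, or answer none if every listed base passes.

56

n − 1 = 128 = 2^7 · 1, so s = 7 and d = 1.
Base 56: x_0 = 56^1 mod 129 = 56. x_0 is neither 1 nor 128, so continue squaring. x_1 = 56^2 mod 129 = 40. x_2 = 40^2 mod 129 = 52. x_3 = 52^2 mod 129 = 124. x_4 = 124^2 mod 129 = 25. x_5 = 25^2 mod 129 = 109. x_6 = 109^2 mod 129 = 13. Reached i = s−1 = 6 without hitting −1: 56 is a Miller–Rabin witness and 129 is composite.
Base 93: x_0 = 93^1 mod 129 = 93. x_0 is neither 1 nor 128, so continue squaring. x_1 = 93^2 mod 129 = 6. x_2 = 6^2 mod 129 = 36. x_3 = 36^2 mod 129 = 6. x_4 = 6^2 mod 129 = 36. x_5 = 36^2 mod 129 = 6. x_6 = 6^2 mod 129 = 36. Reached i = s−1 = 6 without hitting −1: 93 is a Miller–Rabin witness and 129 is composite.
Base 109: x_0 = 109^1 mod 129 = 109. x_0 is neither 1 nor 128, so continue squaring. x_1 = 109^2 mod 129 = 13. x_2 = 13^2 mod 129 = 40. x_3 = 40^2 mod 129 = 52. x_4 = 52^2 mod 129 = 124. x_5 = 124^2 mod 129 = 25. x_6 = 25^2 mod 129 = 109. Reached i = s−1 = 6 without hitting −1: 109 is a Miller–Rabin witness and 129 is composite.
The smallest witness among the given bases is 56.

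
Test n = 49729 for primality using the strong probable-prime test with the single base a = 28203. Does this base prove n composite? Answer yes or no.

yes

n − 1 = 49728 = 2^6 · 777, so s = 6 and d = 777.
x_0 = 28203^777 mod 49729 = 44155.
x_0 is neither 1 nor 49728, so continue squaring.
x_1 = 44155^2 mod 49729 = 38580.
x_2 = 38580^2 mod 49729 = 27430.
x_3 = 27430^2 mod 49729 = 5130.
x_4 = 5130^2 mod 49729 = 10259.
x_5 = 10259^2 mod 49729 = 20517.
Reached i = s−1 = 5 without hitting −1: 28203 is a Miller–Rabin witness and 49729 is composite.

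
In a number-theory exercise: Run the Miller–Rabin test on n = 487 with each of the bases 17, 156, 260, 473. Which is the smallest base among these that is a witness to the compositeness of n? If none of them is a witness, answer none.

n − 1 = 486 = 2^1 · 243, so s = 1 and d = 243.
Base 17: x_0 = 17^243 mod 487 = 486. x_0 = 486 ≡ −1, so 17 is not a witness.
Base 156: x_0 = 156^243 mod 487 = 1. x_0 = 1, so 156 is not a witness.
Base 260: x_0 = 260^243 mod 487 = 1. x_0 = 1, so 260 is not a witness.
Base 473: x_0 = 473^243 mod 487 = 1. x_0 = 1, so 473 is not a witness.
No listed base is a witness for 487.

none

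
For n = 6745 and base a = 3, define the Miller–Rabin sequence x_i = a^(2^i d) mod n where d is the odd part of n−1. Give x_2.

1071

n − 1 = 6744 = 2^3 · 843, so s = 3 and d = 843.
x_0 = 3^843 mod 6745 = 4287.
x_1 = 4287^2 mod 6745 = 4989.
x_2 = 4989^2 mod 6745 = 1071.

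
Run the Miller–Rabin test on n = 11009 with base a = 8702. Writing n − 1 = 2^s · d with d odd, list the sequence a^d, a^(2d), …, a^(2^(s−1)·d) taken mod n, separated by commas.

n − 1 = 11008 = 2^8 · 43, so s = 8 and d = 43.
x_0 = 8702^43 mod 11009 = 7700.
x_1 = 7700^2 mod 11009 = 6535.
x_2 = 6535^2 mod 11009 = 2314.
x_3 = 2314^2 mod 11009 = 4222.
x_4 = 4222^2 mod 11009 = 1713.
x_5 = 1713^2 mod 11009 = 5975.
x_6 = 5975^2 mod 11009 = 9447.
x_7 = 9447^2 mod 11009 = 6855.

7700, 6535, 2314, 4222, 1713, 5975, 9447, 6855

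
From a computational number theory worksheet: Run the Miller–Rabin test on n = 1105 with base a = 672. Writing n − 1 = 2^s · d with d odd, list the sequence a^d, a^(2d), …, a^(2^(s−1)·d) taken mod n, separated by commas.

n − 1 = 1104 = 2^4 · 69, so s = 4 and d = 69.
x_0 = 672^69 mod 1105 = 807.
x_1 = 807^2 mod 1105 = 404.
x_2 = 404^2 mod 1105 = 781.
x_3 = 781^2 mod 1105 = 1.

807, 404, 781, 1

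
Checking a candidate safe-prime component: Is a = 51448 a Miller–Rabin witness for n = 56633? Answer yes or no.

no

n − 1 = 56632 = 2^3 · 7079, so s = 3 and d = 7079.
x_0 = 51448^7079 mod 56633 = 8544.
x_0 is neither 1 nor 56632, so continue squaring.
x_1 = 8544^2 mod 56633 = 56632.
x_1 ≡ −1, so 51448 is not a witness.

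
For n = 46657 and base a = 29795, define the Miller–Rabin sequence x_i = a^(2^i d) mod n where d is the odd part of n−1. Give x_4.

n − 1 = 46656 = 2^6 · 729, so s = 6 and d = 729.
Repeated squaring mod 46657: 29795^1 ≡ 29795, 29795^2 ≡ 45943, 29795^4 ≡ 43226, 29795^8 ≡ 14197, 29795^16 ≡ 43226, 29795^32 ≡ 14197, 29795^64 ≡ 43226, 29795^128 ≡ 14197, 29795^256 ≡ 43226, 29795^512 ≡ 14197.
729 = 512 + 128 + 64 + 16 + 8 + 1, so 29795^729 ≡ 14197·14197·43226·43226·14197·29795 ≡ 7253 (mod 46657).
x_0 = 7253.
x_1 = 7253^2 mod 46657 = 23570.
x_2 = 23570^2 mod 46657 = 1.
x_3 = 1^2 mod 46657 = 1.
x_4 = 1^2 mod 46657 = 1.

1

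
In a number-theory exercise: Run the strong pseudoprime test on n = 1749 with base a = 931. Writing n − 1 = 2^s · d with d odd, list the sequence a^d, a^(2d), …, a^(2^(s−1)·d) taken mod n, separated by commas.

n − 1 = 1748 = 2^2 · 437, so s = 2 and d = 437.
x_0 = 931^437 mod 1749 = 1249.
x_1 = 1249^2 mod 1749 = 1642.

1249, 1642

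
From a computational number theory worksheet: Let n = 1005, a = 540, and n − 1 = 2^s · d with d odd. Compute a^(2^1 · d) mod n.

840

n − 1 = 1004 = 2^2 · 251, so s = 2 and d = 251.
By repeated squaring, 540^251 ≡ 810 (mod 1005).
x_0 = 810.
x_1 = 810^2 mod 1005 = 840.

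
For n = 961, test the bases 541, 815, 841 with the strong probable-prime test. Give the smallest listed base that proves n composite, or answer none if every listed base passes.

n − 1 = 960 = 2^6 · 15, so s = 6 and d = 15.
Base 541: x_0 = 541^15 mod 961 = 32. x_0 is neither 1 nor 960, so continue squaring. x_1 = 32^2 mod 961 = 63. x_2 = 63^2 mod 961 = 125. x_3 = 125^2 mod 961 = 249. x_4 = 249^2 mod 961 = 497. x_5 = 497^2 mod 961 = 32. Reached i = s−1 = 5 without hitting −1: 541 is a Miller–Rabin witness and 961 is composite.
Base 815: x_0 = 815^15 mod 961 = 590. x_0 is neither 1 nor 960, so continue squaring. x_1 = 590^2 mod 961 = 218. x_2 = 218^2 mod 961 = 435. x_3 = 435^2 mod 961 = 869. x_4 = 869^2 mod 961 = 776. x_5 = 776^2 mod 961 = 590. Reached i = s−1 = 5 without hitting −1: 815 is a Miller–Rabin witness and 961 is composite.
Base 841: x_0 = 841^15 mod 961 = 683. x_0 is neither 1 nor 960, so continue squaring. x_1 = 683^2 mod 961 = 404. x_2 = 404^2 mod 961 = 807. x_3 = 807^2 mod 961 = 652. x_4 = 652^2 mod 961 = 342. x_5 = 342^2 mod 961 = 683. Reached i = s−1 = 5 without hitting −1: 841 is a Miller–Rabin witness and 961 is composite.
The smallest witness among the given bases is 541.

541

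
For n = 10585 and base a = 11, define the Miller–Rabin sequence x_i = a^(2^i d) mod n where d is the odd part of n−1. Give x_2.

291

n − 1 = 10584 = 2^3 · 1323, so s = 3 and d = 1323.
x_0 = 11^1323 mod 10585 = 7436.
x_1 = 7436^2 mod 10585 = 8641.
x_2 = 8641^2 mod 10585 = 291.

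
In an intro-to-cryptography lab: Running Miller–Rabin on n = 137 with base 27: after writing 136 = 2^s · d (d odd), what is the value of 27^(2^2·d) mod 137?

136

n − 1 = 136 = 2^3 · 17, so s = 3 and d = 17.
x_0 = 27^17 mod 137 = 96.
x_1 = 96^2 mod 137 = 37.
x_2 = 37^2 mod 137 = 136.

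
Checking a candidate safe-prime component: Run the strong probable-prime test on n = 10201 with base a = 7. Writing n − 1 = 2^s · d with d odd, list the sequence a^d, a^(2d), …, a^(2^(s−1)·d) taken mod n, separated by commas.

1606, 8584, 3233

n − 1 = 10200 = 2^3 · 1275, so s = 3 and d = 1275.
x_0 = 7^1275 mod 10201 = 1606.
x_1 = 1606^2 mod 10201 = 8584.
x_2 = 8584^2 mod 10201 = 3233.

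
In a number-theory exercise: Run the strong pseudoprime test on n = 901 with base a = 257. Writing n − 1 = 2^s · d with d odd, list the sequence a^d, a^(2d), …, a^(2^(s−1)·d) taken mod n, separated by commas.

291, 888

n − 1 = 900 = 2^2 · 225, so s = 2 and d = 225.
x_0 = 257^225 mod 901 = 291.
x_1 = 291^2 mod 901 = 888.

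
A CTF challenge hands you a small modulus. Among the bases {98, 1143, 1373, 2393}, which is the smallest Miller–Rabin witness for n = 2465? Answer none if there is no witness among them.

none

n − 1 = 2464 = 2^5 · 77, so s = 5 and d = 77.
Base 98: x_0 = 98^77 mod 2465 = 2308. x_0 is neither 1 nor 2464, so continue squaring. x_1 = 2308^2 mod 2465 = 2464. x_1 ≡ −1, so 98 is not a witness.
Base 1143: x_0 = 1143^77 mod 2465 = 1143. x_0 is neither 1 nor 2464, so continue squaring. x_1 = 1143^2 mod 2465 = 2464. x_1 ≡ −1, so 1143 is not a witness.
Base 1373: x_0 = 1373^77 mod 2465 = 1288. x_0 is neither 1 nor 2464, so continue squaring. x_1 = 1288^2 mod 2465 = 2464. x_1 ≡ −1, so 1373 is not a witness.
Base 2393: x_0 = 2393^77 mod 2465 = 1288. x_0 is neither 1 nor 2464, so continue squaring. x_1 = 1288^2 mod 2465 = 2464. x_1 ≡ −1, so 2393 is not a witness.
No listed base is a witness for 2465.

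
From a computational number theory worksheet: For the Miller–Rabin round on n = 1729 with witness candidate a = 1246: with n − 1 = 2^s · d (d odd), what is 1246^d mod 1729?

n − 1 = 1728 = 2^6 · 27, so s = 6 and d = 27.
1246^27 mod 1729 = 343.

343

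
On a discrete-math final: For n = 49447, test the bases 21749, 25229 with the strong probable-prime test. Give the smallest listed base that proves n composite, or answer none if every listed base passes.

21749

n − 1 = 49446 = 2^1 · 24723, so s = 1 and d = 24723.
Base 21749: x_0 = 21749^24723 mod 49447 = 44821. x_0 ∉ {1, 49446} and s = 1, so 21749 is a Miller–Rabin witness and 49447 is composite.
Base 25229: x_0 = 25229^24723 mod 49447 = 42898. x_0 ∉ {1, 49446} and s = 1, so 25229 is a Miller–Rabin witness and 49447 is composite.
The smallest witness among the given bases is 21749.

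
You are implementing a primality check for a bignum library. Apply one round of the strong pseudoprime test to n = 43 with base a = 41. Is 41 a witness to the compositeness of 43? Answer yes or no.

no

n − 1 = 42 = 2^1 · 21, so s = 1 and d = 21.
By repeated squaring, 41^21 ≡ 1 (mod 43).
x_0 = 41^21 mod 43 = 1.
x_0 = 1, so 41 is not a witness.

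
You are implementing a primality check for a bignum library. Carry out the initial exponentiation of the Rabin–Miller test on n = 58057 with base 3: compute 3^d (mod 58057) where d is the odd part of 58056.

1

n − 1 = 58056 = 2^3 · 7257, so s = 3 and d = 7257.
3^7257 mod 58057 = 1.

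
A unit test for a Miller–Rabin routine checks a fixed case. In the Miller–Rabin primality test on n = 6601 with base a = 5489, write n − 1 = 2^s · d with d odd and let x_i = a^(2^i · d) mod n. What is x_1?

n − 1 = 6600 = 2^3 · 825, so s = 3 and d = 825.
x_0 = 5489^825 mod 6601 = 3886.
x_1 = 3886^2 mod 6601 = 4509.

4509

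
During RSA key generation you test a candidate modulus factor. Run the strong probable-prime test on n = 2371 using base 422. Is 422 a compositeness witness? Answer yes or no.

n − 1 = 2370 = 2^1 · 1185, so s = 1 and d = 1185.
x_0 = 422^1185 mod 2371 = 2370.
x_0 = 2370 ≡ −1, so 422 is not a witness.

no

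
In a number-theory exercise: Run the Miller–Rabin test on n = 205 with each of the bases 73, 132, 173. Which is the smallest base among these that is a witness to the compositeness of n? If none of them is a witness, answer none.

none

n − 1 = 204 = 2^2 · 51, so s = 2 and d = 51.
Base 73: x_0 = 73^51 mod 205 = 132. x_0 is neither 1 nor 204, so continue squaring. x_1 = 132^2 mod 205 = 204. x_1 ≡ −1, so 73 is not a witness.
Base 132: x_0 = 132^51 mod 205 = 73. x_0 is neither 1 nor 204, so continue squaring. x_1 = 73^2 mod 205 = 204. x_1 ≡ −1, so 132 is not a witness.
Base 173: x_0 = 173^51 mod 205 = 32. x_0 is neither 1 nor 204, so continue squaring. x_1 = 32^2 mod 205 = 204. x_1 ≡ −1, so 173 is not a witness.
No listed base is a witness for 205.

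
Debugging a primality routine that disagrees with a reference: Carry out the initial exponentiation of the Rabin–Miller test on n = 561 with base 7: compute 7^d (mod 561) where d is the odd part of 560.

n − 1 = 560 = 2^4 · 35, so s = 4 and d = 35.
Repeated squaring mod 561: 7^1 ≡ 7, 7^2 ≡ 49, 7^4 ≡ 157, 7^8 ≡ 526, 7^16 ≡ 103, 7^32 ≡ 511.
35 = 32 + 2 + 1, so 7^35 ≡ 511·49·7 ≡ 241 (mod 561).

241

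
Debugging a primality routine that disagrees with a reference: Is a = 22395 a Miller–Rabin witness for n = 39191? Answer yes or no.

no

n − 1 = 39190 = 2^1 · 19595, so s = 1 and d = 19595.
x_0 = 22395^19595 mod 39191 = 1.
x_0 = 1, so 22395 is not a witness.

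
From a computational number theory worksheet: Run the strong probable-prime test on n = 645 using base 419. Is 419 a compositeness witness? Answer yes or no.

n − 1 = 644 = 2^2 · 161, so s = 2 and d = 161.
Repeated squaring mod 645: 419^1 ≡ 419, 419^2 ≡ 121, 419^4 ≡ 451, 419^8 ≡ 226, 419^16 ≡ 121, 419^32 ≡ 451, 419^64 ≡ 226, 419^128 ≡ 121.
161 = 128 + 32 + 1, so 419^161 ≡ 121·451·419 ≡ 644 (mod 645).
x_0 = 419^161 mod 645 = 644.
x_0 = 644 ≡ −1, so 419 is not a witness.

no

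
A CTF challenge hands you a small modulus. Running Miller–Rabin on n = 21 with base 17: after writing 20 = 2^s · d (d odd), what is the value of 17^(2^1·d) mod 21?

4

n − 1 = 20 = 2^2 · 5, so s = 2 and d = 5.
Repeated squaring mod 21: 17^1 ≡ 17, 17^2 ≡ 16, 17^4 ≡ 4.
5 = 4 + 1, so 17^5 ≡ 4·17 ≡ 5 (mod 21).
x_0 = 5.
x_1 = 5^2 mod 21 = 4.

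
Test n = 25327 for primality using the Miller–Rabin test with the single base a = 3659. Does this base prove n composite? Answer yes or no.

no

n − 1 = 25326 = 2^1 · 12663, so s = 1 and d = 12663.
By repeated squaring, 3659^12663 ≡ 1 (mod 25327).
x_0 = 3659^12663 mod 25327 = 1.
x_0 = 1, so 3659 is not a witness.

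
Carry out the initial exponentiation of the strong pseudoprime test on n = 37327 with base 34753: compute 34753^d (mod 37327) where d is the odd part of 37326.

n − 1 = 37326 = 2^1 · 18663, so s = 1 and d = 18663.
34753^18663 mod 37327 = 28838.

28838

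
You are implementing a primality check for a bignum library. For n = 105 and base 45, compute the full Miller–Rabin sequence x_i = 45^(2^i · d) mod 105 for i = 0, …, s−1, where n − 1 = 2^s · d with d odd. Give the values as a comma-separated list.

45, 30, 60

n − 1 = 104 = 2^3 · 13, so s = 3 and d = 13.
x_0 = 45^13 mod 105 = 45.
x_1 = 45^2 mod 105 = 30.
x_2 = 30^2 mod 105 = 60.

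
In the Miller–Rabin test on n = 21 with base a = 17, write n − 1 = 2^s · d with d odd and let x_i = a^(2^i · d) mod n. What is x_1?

n − 1 = 20 = 2^2 · 5, so s = 2 and d = 5.
x_0 = 17^5 mod 21 = 5.
x_1 = 5^2 mod 21 = 4.

4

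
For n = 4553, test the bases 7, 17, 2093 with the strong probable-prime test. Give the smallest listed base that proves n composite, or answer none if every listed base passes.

n − 1 = 4552 = 2^3 · 569, so s = 3 and d = 569.
Base 7: x_0 = 7^569 mod 4553 = 2891. x_0 is neither 1 nor 4552, so continue squaring. x_1 = 2891^2 mod 4553 = 3126. x_2 = 3126^2 mod 4553 = 1138. Reached i = s−1 = 2 without hitting −1: 7 is a Miller–Rabin witness and 4553 is composite.
Base 17: x_0 = 17^569 mod 4553 = 597. x_0 is neither 1 nor 4552, so continue squaring. x_1 = 597^2 mod 4553 = 1275. x_2 = 1275^2 mod 4553 = 204. Reached i = s−1 = 2 without hitting −1: 17 is a Miller–Rabin witness and 4553 is composite.
Base 2093: x_0 = 2093^569 mod 4553 = 932. x_0 is neither 1 nor 4552, so continue squaring. x_1 = 932^2 mod 4553 = 3554. x_2 = 3554^2 mod 4553 = 894. Reached i = s−1 = 2 without hitting −1: 2093 is a Miller–Rabin witness and 4553 is composite.
The smallest witness among the given bases is 7.

7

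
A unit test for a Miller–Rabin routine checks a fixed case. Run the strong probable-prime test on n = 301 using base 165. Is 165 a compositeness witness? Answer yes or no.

no

n − 1 = 300 = 2^2 · 75, so s = 2 and d = 75.
x_0 = 165^75 mod 301 = 1.
x_0 = 1, so 165 is not a witness.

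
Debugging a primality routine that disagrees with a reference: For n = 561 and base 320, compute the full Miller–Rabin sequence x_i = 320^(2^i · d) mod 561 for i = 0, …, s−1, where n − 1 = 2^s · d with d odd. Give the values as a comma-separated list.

n − 1 = 560 = 2^4 · 35, so s = 4 and d = 35.
x_0 = 320^35 mod 561 = 551.
x_1 = 551^2 mod 561 = 100.
x_2 = 100^2 mod 561 = 463.
x_3 = 463^2 mod 561 = 67.

551, 100, 463, 67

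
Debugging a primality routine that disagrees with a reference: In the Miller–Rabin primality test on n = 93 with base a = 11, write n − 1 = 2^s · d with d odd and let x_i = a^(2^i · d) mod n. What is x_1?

n − 1 = 92 = 2^2 · 23, so s = 2 and d = 23.
x_0 = 11^23 mod 93 = 74.
x_1 = 74^2 mod 93 = 82.

82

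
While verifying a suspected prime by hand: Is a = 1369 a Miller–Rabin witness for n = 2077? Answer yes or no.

no

n − 1 = 2076 = 2^2 · 519, so s = 2 and d = 519.
By repeated squaring, 1369^519 ≡ 1 (mod 2077).
x_0 = 1369^519 mod 2077 = 1.
x_0 = 1, so 1369 is not a witness.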